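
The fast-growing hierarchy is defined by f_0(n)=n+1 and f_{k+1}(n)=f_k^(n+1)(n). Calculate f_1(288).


f_1(288) = f_0^289(288)
f_0 adds 1 each time, applied 289 times.
f_1(288) = 288 + 289 = 577

577


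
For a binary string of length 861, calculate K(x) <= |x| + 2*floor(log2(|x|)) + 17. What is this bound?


floor(log2(861)) = 9
2 * 9 = 18
K(x) <= 861 + 18 + 17 = 896

896


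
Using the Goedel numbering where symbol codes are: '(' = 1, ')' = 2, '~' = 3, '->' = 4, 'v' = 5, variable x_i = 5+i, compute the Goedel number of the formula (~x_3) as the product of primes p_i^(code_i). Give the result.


Formula: (~x_3)
Symbol codes: [1, 3, 8, 2]
Primes: [2, 3, 5, 7]
p_1^1 = 2^1 = 2
p_2^3 = 3^3 = 27
p_3^8 = 5^8 = 390625
p_4^2 = 7^2 = 49
Product = 1033593750

1033593750


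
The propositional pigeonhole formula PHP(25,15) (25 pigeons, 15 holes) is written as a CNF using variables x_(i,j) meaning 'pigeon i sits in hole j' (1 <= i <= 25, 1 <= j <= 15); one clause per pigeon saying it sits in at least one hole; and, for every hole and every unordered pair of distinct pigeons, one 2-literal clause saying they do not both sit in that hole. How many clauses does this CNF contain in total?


PHP(25,15): 25 pigeons, 15 holes, 25*15 = 375 variables.
- pigeon clauses: one per pigeon -> 25 clauses
- hole clauses: 15 holes * C(25,2) = 15 * 300 -> 4500 clauses
Total clauses = 25 + 4500 = 4525

4525


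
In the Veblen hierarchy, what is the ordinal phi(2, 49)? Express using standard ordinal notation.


phi(2, 49):
phi(2, beta) = zeta_beta (the beta-th zeta number, fixed point of epsilon).
phi(2, 49) = zeta_49

zeta_49


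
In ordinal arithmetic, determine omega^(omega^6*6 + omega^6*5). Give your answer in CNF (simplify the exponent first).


omega^(omega^6*6 + omega^6*5):
Both terms of the exponent have the same exponent 6, so they merge: omega^6*6 + omega^6*5 = omega^6*(6+5) = omega^6*11.
omega raised to a CNF ordinal is a single CNF term: Result = omega^(omega^6*11)

omega^(omega^6*11)


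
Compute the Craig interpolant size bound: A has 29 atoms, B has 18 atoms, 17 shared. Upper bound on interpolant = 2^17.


Shared atoms = 17
Craig interpolant size bound = 2^17
= 131072

131072


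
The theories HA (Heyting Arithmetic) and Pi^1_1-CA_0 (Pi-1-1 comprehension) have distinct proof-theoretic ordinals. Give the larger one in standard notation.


Proof-theoretic ordinal of HA (Heyting Arithmetic): epsilon_0
Proof-theoretic ordinal of Pi^1_1-CA_0 (Pi-1-1 comprehension): psi_0(Omega_omega)
Comparing: epsilon_0 < psi_0(Omega_omega).
The larger ordinal is psi_0(Omega_omega) (from Pi^1_1-CA_0 (Pi-1-1 comprehension)).

psi_0(Omega_omega)


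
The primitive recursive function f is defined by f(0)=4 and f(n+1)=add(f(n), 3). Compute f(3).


f(0) = 4
f(1) = add(f(0), 3) = add(4, 3) = 7
f(2) = add(f(1), 3) = add(7, 3) = 10
f(3) = add(f(2), 3) = add(10, 3) = 13


13


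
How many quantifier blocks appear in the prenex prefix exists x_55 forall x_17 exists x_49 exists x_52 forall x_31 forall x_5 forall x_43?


Alternations = 3.
Blocks = alternations + 1 = 4

4


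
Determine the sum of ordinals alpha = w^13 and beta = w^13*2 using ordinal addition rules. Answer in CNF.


Ordinal addition w^13 + w^13*2:
Both terms have the same exponent 13.
w^e*c + w^e*d = w^e*(c+d).
Result = w^13*(1+2) = w^13*3

w^13*3


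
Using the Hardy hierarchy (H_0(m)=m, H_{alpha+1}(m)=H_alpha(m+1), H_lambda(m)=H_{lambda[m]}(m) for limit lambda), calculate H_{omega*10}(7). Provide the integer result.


H_{omega*10}(7):
For the Hardy hierarchy, H_{omega*k}(n) = 2^k * n.
2^10 = 1024.
1024 * 7 = 7168

7168


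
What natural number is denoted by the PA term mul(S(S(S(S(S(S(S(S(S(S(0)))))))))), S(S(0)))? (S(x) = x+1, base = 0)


mul(S^10(0), S^2(0)):
S^10(0) = 10
S^2(0) = 2
10 * 2 = 20

20


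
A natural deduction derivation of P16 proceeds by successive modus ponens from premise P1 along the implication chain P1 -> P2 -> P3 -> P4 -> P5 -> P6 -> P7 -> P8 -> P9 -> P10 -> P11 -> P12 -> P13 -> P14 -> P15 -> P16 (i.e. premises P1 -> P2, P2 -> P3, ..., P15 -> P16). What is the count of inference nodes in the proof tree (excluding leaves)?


We have a chain: P1 -> P2 -> P3 -> P4 -> P5 -> P6 -> P7 -> P8 -> P9 -> P10 -> P11 -> P12 -> P13 -> P14 -> P15 -> P16.
Each modus ponens application produces the next variable.
The chain has 16 propositions, so 16-1 = 15 modus ponens steps.
Total inference nodes = 15

15


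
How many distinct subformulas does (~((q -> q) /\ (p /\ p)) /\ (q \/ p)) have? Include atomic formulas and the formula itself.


Formula: (~((q -> q) /\ (p /\ p)) /\ (q \/ p))
Subformulas found:
  1. q
  2. p
  3. (q \/ p)
  4. (q -> q)
  5. (p /\ p)
  6. ((q -> q) /\ (p /\ p))
  7. ~((q -> q) /\ (p /\ p))
  8. (~((q -> q) /\ (p /\ p)) /\ (q \/ p))
Total distinct subformulas = 8

8


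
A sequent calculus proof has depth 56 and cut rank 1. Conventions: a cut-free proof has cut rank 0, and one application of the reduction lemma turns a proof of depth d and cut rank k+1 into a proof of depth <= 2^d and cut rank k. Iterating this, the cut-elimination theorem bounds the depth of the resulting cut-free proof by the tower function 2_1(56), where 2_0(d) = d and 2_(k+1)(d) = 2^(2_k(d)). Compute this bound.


Each rank reduction sends depth d to at most 2^d; cut rank r needs r reductions.
2_0(56) = 56
2_1(56) = 2^56 = 72057594037927936
Cut-free depth bound = 72057594037927936

72057594037927936


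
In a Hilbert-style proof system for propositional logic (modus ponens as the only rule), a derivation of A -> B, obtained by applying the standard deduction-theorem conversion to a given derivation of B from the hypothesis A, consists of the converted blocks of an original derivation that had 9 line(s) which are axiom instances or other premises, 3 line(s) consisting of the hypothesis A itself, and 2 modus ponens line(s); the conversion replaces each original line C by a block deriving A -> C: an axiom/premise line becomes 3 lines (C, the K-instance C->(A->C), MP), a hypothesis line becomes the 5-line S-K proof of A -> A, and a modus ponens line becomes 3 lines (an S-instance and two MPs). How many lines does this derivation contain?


Deduction-theorem conversion, block by block:
- 9 axiom/premise lines -> 3 lines each = 27
- 3 hypothesis lines -> 5 lines each (identity proof A->A) = 15
- 2 MP lines -> 3 lines each (S-instance, MP, MP) = 6
Total = 27 + 15 + 6 = 48 lines.

48


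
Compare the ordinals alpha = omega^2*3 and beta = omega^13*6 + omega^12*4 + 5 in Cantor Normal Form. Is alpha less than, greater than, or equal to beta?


Compare term by term from highest exponent:
alpha = omega^2*3
beta = omega^13*6 + omega^12*4 + 5
Term 1: alpha has omega^2*3, beta has omega^13*6
Term 2: alpha has omega^0*0, beta has omega^12*4
Term 3: alpha has omega^0*0, beta has omega^0*5
Result: alpha < beta

alpha < beta


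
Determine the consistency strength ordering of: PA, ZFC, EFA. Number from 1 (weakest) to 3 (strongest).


Ordering by consistency strength:
1. EFA
2. PA
3. ZFC


PA=2, ZFC=3, EFA=1


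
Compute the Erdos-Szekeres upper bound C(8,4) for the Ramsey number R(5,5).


R(5,5) <= C(5+5-2, 5-1) = C(8, 4)
C(8, 4) = 8! / (4! * 4!)
= 70

70


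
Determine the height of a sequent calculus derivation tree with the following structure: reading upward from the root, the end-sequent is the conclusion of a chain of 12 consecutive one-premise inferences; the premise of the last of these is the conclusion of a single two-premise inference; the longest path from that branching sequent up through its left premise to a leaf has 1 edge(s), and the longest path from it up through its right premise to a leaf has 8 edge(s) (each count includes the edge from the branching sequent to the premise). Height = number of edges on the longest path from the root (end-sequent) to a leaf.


Longest path through the left premise: 1 edges (measured from the branching sequent)
Longest path through the right premise: 8 edges
Height of the subtree rooted at the branching sequent: max(1, 8) = 8
The branching sequent sits 12 edges above the root (the chain of one-premise inferences), so height = 8 + 12 = 20

20


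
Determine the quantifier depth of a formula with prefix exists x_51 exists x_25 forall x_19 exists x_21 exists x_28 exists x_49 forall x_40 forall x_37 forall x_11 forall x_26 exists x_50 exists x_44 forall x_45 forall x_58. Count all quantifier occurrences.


Quantifier prefix has 14 quantifier symbols.
Quantifier depth = 14

14


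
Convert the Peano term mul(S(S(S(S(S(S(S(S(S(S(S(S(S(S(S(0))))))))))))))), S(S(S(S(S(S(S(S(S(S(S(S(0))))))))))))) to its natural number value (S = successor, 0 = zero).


mul(S^15(0), S^12(0)):
S^15(0) = 15
S^12(0) = 12
15 * 12 = 180

180


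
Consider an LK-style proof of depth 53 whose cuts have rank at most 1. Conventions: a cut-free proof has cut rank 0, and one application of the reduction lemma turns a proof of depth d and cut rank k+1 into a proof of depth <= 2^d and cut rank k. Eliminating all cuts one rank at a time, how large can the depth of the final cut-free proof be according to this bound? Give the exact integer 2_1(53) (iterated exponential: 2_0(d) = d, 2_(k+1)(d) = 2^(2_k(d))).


Each rank reduction sends depth d to at most 2^d; cut rank r needs r reductions.
2_0(53) = 53
2_1(53) = 2^53 = 9007199254740992
Cut-free depth bound = 9007199254740992

9007199254740992


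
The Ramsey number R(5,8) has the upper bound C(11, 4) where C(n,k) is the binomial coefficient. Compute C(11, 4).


R(5,8) <= C(5+8-2, 5-1) = C(11, 4)
C(11, 4) = 11! / (4! * 7!)
= 330

330


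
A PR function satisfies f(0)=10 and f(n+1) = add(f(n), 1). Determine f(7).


f(0) = 10
f(1) = add(f(0), 1) = add(10, 1) = 11
f(2) = add(f(1), 1) = add(11, 1) = 12
f(3) = add(f(2), 1) = add(12, 1) = 13
f(4) = add(f(3), 1) = add(13, 1) = 14
f(5) = add(f(4), 1) = add(14, 1) = 15
f(6) = add(f(5), 1) = add(15, 1) = 16
f(7) = add(f(6), 1) = add(16, 1) = 17


17


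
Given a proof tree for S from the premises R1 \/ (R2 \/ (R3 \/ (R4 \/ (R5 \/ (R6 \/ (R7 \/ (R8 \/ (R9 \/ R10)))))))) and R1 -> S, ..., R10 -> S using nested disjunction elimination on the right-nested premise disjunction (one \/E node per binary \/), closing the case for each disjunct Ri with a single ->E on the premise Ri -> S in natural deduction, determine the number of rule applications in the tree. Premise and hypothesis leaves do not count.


The premise R1 \/ (R2 \/ (R3 \/ (R4 \/ (R5 \/ (R6 \/ (R7 \/ (R8 \/ (R9 \/ R10)))))))) contains 10 disjuncts, hence 9 binary \/ connectives.
- Each binary \/ is eliminated once: 9 \/E nodes.
- Each of the 10 cases Ri derives S by one ->E with Ri -> S: 10 ->E nodes.
Total = 9 + 10 = 19

19


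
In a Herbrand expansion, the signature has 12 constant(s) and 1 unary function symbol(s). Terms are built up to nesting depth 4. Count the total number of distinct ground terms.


Herbrand terms by depth:
Depth 0: 12 constants
Depth 1: 12 new terms (running total: 24)
Depth 2: 12 new terms (running total: 36)
Depth 3: 12 new terms (running total: 48)
Depth 4: 12 new terms (running total: 60)
Total distinct ground terms = 60

60


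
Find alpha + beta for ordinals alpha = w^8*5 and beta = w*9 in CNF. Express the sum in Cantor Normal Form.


Ordinal addition w^8*5 + w*9:
Leading exponent of alpha (8) > leading exponent of beta (1).
Since alpha's term has higher exponent than beta's leading term,
the sum is simply alpha followed by beta.
Result = w^8*5 + w*9

w^8*5 + w*9


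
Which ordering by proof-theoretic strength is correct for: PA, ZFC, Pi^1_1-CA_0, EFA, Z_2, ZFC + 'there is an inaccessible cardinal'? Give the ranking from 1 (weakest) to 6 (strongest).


Ordering by consistency strength:
1. EFA
2. PA
3. Pi^1_1-CA_0
4. Z_2
5. ZFC
6. ZFC + 'there is an inaccessible cardinal'


PA=2, ZFC=5, Pi^1_1-CA_0=3, EFA=1, Z_2=4, ZFC + 'there is an inaccessible cardinal'=6


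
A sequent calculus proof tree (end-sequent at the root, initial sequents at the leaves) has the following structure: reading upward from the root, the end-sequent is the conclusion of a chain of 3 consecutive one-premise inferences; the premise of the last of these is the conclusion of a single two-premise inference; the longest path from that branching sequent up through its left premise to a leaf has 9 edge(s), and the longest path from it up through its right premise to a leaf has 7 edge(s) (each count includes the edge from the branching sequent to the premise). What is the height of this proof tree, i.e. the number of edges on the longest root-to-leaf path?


Longest path through the left premise: 9 edges (measured from the branching sequent)
Longest path through the right premise: 7 edges
Height of the subtree rooted at the branching sequent: max(9, 7) = 9
The branching sequent sits 3 edges above the root (the chain of one-premise inferences), so height = 9 + 3 = 12

12


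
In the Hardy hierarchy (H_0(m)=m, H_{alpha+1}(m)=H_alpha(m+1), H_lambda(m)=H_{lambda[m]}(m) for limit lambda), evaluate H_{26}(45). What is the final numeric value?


H_26(45):
For finite ordinals k, H_k(n) = n + k (each successor step adds 1).
H_26(45) = 45 + 26 = 71

71


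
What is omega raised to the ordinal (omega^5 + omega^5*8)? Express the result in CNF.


omega^(omega^5 + omega^5*8):
Both terms of the exponent have the same exponent 5, so they merge: omega^5 + omega^5*8 = omega^5*(1+8) = omega^5*9.
omega raised to a CNF ordinal is a single CNF term: Result = omega^(omega^5*9)

omega^(omega^5*9)


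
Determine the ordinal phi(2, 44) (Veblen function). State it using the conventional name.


phi(2, 44):
phi(2, beta) = zeta_beta (the beta-th zeta number, fixed point of epsilon).
phi(2, 44) = zeta_44

zeta_44


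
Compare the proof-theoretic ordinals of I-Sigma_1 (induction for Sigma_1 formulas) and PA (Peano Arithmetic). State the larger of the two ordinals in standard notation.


Proof-theoretic ordinal of I-Sigma_1 (induction for Sigma_1 formulas): omega^omega
Proof-theoretic ordinal of PA (Peano Arithmetic): epsilon_0
Comparing: omega^omega < epsilon_0.
The larger ordinal is epsilon_0 (from PA (Peano Arithmetic)).

epsilon_0


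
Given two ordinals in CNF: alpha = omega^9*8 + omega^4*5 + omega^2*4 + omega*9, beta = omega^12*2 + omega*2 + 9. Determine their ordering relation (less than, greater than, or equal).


Compare term by term from highest exponent:
alpha = omega^9*8 + omega^4*5 + omega^2*4 + omega*9
beta = omega^12*2 + omega*2 + 9
Term 1: alpha has omega^9*8, beta has omega^12*2
Term 2: alpha has omega^4*5, beta has omega^1*2
Term 3: alpha has omega^2*4, beta has omega^0*9
Term 4: alpha has omega^1*9, beta has omega^0*0
Result: alpha < beta

alpha < beta


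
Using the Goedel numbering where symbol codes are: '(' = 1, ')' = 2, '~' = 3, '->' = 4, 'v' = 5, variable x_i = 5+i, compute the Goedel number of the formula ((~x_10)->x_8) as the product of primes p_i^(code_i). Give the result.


Formula: ((~x_10)->x_8)
Symbol codes: [1, 1, 3, 15, 2, 4, 13, 2]
Primes: [2, 3, 5, 7, 11, 13, 17, 19]
p_1^1 = 2^1 = 2
p_2^1 = 3^1 = 3
p_3^3 = 5^3 = 125
p_4^15 = 7^15 = 4747561509943
p_5^2 = 11^2 = 121
p_6^4 = 13^4 = 28561
p_7^13 = 17^13 = 9904578032905937
p_8^2 = 19^2 = 361
Product = 43998089921406291175963225229892853673250

43998089921406291175963225229892853673250


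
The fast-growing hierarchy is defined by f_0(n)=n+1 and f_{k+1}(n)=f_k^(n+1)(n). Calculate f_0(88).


f_0(88) = 88 + 1 = 89

89


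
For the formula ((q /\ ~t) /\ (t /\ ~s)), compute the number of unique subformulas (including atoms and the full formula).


Formula: ((q /\ ~t) /\ (t /\ ~s))
Subformulas found:
  1. q
  2. s
  3. t
  4. ~t
  5. ~s
  6. (q /\ ~t)
  7. (t /\ ~s)
  8. ((q /\ ~t) /\ (t /\ ~s))
Total distinct subformulas = 8

8


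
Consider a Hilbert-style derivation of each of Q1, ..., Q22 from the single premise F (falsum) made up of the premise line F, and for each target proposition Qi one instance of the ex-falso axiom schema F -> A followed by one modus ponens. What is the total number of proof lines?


Ex falso, line by line:
- 1 premise line (F)
- 22 targets, each needing 1 axiom instance (F -> Qi) + 1 MP = 2 lines: 2 * 22 = 44
Total = 1 + 44 = 45 lines.

45


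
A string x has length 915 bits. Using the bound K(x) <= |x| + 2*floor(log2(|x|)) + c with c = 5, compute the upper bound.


floor(log2(915)) = 9
2 * 9 = 18
K(x) <= 915 + 18 + 5 = 938

938


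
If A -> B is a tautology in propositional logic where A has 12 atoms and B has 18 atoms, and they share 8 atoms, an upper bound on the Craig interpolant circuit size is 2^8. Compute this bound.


Shared atoms = 8
Craig interpolant size bound = 2^8
= 256

256


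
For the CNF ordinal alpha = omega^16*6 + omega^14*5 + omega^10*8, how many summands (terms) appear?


CNF: omega^16*6 + omega^14*5 + omega^10*8
Count the summands separated by '+':
  term 1: omega^16*6
  term 2: omega^14*5
  term 3: omega^10*8
Total terms = 3

3


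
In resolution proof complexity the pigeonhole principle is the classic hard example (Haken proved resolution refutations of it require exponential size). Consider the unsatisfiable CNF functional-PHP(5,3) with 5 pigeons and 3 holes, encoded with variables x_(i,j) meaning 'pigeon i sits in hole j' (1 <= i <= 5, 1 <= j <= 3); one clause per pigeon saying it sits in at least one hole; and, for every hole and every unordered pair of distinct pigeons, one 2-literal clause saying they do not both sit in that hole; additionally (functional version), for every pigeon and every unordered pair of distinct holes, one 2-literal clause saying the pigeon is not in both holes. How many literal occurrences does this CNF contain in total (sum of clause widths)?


functional-PHP(5,3): 5 pigeons, 3 holes, 5*3 = 15 variables.
- pigeon clauses: one per pigeon -> 5 clauses of width 3 -> 15 literals
- hole clauses: 3 holes * C(5,2) = 3 * 10 -> 30 clauses of width 2 -> 60 literals
- functional clauses: 5 pigeons * C(3,2) = 5 * 3 -> 15 clauses of width 2 -> 30 literals
Total literal occurrences = 15 + 60 + 30 = 105

105


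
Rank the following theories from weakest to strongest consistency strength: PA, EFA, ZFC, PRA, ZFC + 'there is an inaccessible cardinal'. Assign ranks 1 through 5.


Ordering by consistency strength:
1. EFA
2. PRA
3. PA
4. ZFC
5. ZFC + 'there is an inaccessible cardinal'


PA=3, EFA=1, ZFC=4, PRA=2, ZFC + 'there is an inaccessible cardinal'=5


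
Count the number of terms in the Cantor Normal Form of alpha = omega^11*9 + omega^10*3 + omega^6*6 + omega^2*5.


CNF: omega^11*9 + omega^10*3 + omega^6*6 + omega^2*5
Count the summands separated by '+':
  term 1: omega^11*9
  term 2: omega^10*3
  term 3: omega^6*6
  term 4: omega^2*5
Total terms = 4

4


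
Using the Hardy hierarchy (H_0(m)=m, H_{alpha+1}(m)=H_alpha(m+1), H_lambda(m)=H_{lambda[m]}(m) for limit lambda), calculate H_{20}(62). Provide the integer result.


H_20(62):
For finite ordinals k, H_k(n) = n + k (each successor step adds 1).
H_20(62) = 62 + 20 = 82

82


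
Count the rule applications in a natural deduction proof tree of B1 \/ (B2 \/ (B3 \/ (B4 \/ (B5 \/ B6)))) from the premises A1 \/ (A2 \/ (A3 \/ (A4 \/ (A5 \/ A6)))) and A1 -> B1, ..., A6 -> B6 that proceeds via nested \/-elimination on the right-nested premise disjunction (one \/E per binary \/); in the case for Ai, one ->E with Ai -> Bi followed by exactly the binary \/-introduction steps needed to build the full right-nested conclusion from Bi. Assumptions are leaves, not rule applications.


Constructive dilemma with 6 branches, all disjunctions right-nested:
- \/E: the premise has 5 binary \/, each eliminated once: 5 nodes.
- ->E: one per case (Ai with Ai -> Bi gives Bi): 6 nodes.
- \/I: in case i < n, Bi needs 1 step to form Bi \/ (B(i+1) \/ ...) and then i-1 steps to prepend B(i-1), ..., B1, i.e. i steps; in case i = n, B6 needs 5 prepend steps.
  \/I total = (1 + 2 + ... + 5) + 5 = 15 + 5 = 20 nodes.
Total = 5 + 6 + 20 = 31

31


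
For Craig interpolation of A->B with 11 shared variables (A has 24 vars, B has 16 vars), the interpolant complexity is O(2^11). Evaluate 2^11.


Shared atoms = 11
Craig interpolant size bound = 2^11
= 2048

2048


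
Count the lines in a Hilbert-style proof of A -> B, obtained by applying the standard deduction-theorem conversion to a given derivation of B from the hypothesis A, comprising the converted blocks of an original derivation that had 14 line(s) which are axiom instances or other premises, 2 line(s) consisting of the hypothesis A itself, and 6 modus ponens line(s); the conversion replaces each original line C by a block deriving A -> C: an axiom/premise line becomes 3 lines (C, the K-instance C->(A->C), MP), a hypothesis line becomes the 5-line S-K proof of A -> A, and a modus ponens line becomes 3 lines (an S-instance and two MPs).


Deduction-theorem conversion, block by block:
- 14 axiom/premise lines -> 3 lines each = 42
- 2 hypothesis lines -> 5 lines each (identity proof A->A) = 10
- 6 MP lines -> 3 lines each (S-instance, MP, MP) = 18
Total = 42 + 10 + 18 = 70 lines.

70


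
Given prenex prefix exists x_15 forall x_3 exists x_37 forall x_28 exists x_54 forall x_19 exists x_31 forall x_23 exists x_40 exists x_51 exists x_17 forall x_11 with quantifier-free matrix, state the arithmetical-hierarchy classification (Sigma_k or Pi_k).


Leading quantifier is exists, so the class is Sigma.
Number of quantifier blocks = alternations + 1 = 9 + 1 = 10.
Classification: Sigma_10

Sigma_10


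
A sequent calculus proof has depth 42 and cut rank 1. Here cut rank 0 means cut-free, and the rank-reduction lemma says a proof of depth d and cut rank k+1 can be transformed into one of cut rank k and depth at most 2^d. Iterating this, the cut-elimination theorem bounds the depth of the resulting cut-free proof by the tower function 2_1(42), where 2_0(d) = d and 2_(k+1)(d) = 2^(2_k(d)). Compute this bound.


Each rank reduction sends depth d to at most 2^d; cut rank r needs r reductions.
2_0(42) = 42
2_1(42) = 2^42 = 4398046511104
Cut-free depth bound = 4398046511104

4398046511104


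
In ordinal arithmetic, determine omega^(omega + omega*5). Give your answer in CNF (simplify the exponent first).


omega^(omega + omega*5):
Both terms of the exponent have the same exponent 1, so they merge: omega + omega*5 = omega*(1+5) = omega*6.
omega raised to a CNF ordinal is a single CNF term: Result = omega^(omega*6)

omega^(omega*6)


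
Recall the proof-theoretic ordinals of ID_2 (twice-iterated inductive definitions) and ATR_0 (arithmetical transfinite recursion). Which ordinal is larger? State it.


Proof-theoretic ordinal of ID_2 (twice-iterated inductive definitions): psi_0(epsilon_{Omega_2+1})
Proof-theoretic ordinal of ATR_0 (arithmetical transfinite recursion): Gamma_0
Comparing: Gamma_0 < psi_0(epsilon_{Omega_2+1}).
The larger ordinal is psi_0(epsilon_{Omega_2+1}) (from ID_2 (twice-iterated inductive definitions)).

psi_0(epsilon_{Omega_2+1})


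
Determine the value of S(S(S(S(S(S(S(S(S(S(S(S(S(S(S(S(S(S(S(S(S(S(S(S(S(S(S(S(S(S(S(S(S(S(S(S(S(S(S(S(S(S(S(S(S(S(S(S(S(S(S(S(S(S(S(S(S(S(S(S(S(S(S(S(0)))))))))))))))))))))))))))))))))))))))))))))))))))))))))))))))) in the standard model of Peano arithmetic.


Counting successors applied to 0:
64 applications of S to 0 = 64

64


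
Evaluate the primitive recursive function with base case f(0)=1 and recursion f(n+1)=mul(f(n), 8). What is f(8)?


f(0) = 1
f(1) = mul(f(0), 8) = mul(1, 8) = 8
f(2) = mul(f(1), 8) = mul(8, 8) = 64
f(3) = mul(f(2), 8) = mul(64, 8) = 512
f(4) = mul(f(3), 8) = mul(512, 8) = 4096
f(5) = mul(f(4), 8) = mul(4096, 8) = 32768
f(6) = mul(f(5), 8) = mul(32768, 8) = 262144
f(7) = mul(f(6), 8) = mul(262144, 8) = 2097152
f(8) = mul(f(7), 8) = mul(2097152, 8) = 16777216


16777216


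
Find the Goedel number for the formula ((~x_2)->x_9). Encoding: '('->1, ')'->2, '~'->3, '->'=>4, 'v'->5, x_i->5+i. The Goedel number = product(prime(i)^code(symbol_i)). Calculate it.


Formula: ((~x_2)->x_9)
Symbol codes: [1, 1, 3, 7, 2, 4, 14, 2]
Primes: [2, 3, 5, 7, 11, 13, 17, 19]
p_1^1 = 2^1 = 2
p_2^1 = 3^1 = 3
p_3^3 = 5^3 = 125
p_4^7 = 7^7 = 823543
p_5^2 = 11^2 = 121
p_6^4 = 13^4 = 28561
p_7^14 = 17^14 = 168377826559400929
p_8^2 = 19^2 = 361
Product = 129747328427105627755645828695245250

129747328427105627755645828695245250


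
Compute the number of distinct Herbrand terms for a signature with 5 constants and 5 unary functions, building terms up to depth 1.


Herbrand terms by depth:
Depth 0: 5 constants
Depth 1: 25 new terms (running total: 30)
Total distinct ground terms = 30

30


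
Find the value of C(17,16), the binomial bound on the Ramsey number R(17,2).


R(17,2) <= C(17+2-2, 17-1) = C(17, 16)
C(17, 16) = 17! / (16! * 1!)
= 17

17


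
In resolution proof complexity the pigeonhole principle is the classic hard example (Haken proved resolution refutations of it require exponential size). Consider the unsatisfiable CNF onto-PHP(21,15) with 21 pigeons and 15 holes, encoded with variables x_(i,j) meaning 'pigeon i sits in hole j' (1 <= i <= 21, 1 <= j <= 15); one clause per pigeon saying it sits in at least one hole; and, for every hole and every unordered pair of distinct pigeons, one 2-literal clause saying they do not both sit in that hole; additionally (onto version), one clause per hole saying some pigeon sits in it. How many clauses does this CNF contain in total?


onto-PHP(21,15): 21 pigeons, 15 holes, 21*15 = 315 variables.
- pigeon clauses: one per pigeon -> 21 clauses
- hole clauses: 15 holes * C(21,2) = 15 * 210 -> 3150 clauses
- onto clauses: one per hole -> 15 clauses
Total clauses = 21 + 3150 + 15 = 3186

3186


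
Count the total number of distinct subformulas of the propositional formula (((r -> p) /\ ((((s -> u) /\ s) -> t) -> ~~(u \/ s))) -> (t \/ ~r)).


Formula: (((r -> p) /\ ((((s -> u) /\ s) -> t) -> ~~(u \/ s))) -> (t \/ ~r))
Subformulas found:
  1. r
  2. u
  3. s
  4. t
  5. p
  6. ~r
  7. (s -> u)
  8. (r -> p)
  9. (u \/ s)
  10. ~(u \/ s)
  11. (t \/ ~r)
  12. ~~(u \/ s)
  13. ((s -> u) /\ s)
  14. (((s -> u) /\ s) -> t)
  15. ((((s -> u) /\ s) -> t) -> ~~(u \/ s))
  16. ((r -> p) /\ ((((s -> u) /\ s) -> t) -> ~~(u \/ s)))
  17. (((r -> p) /\ ((((s -> u) /\ s) -> t) -> ~~(u \/ s))) -> (t \/ ~r))
Total distinct subformulas = 17

17


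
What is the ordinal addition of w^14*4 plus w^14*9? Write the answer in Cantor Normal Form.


Ordinal addition w^14*4 + w^14*9:
Both terms have the same exponent 14.
w^e*c + w^e*d = w^e*(c+d).
Result = w^14*(4+9) = w^14*13

w^14*13


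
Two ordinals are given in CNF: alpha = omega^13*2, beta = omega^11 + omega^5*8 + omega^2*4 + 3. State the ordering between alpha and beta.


Compare term by term from highest exponent:
alpha = omega^13*2
beta = omega^11 + omega^5*8 + omega^2*4 + 3
Term 1: alpha has omega^13*2, beta has omega^11*1
Term 2: alpha has omega^0*0, beta has omega^5*8
Term 3: alpha has omega^0*0, beta has omega^2*4
Term 4: alpha has omega^0*0, beta has omega^0*3
Result: alpha > beta

alpha > beta


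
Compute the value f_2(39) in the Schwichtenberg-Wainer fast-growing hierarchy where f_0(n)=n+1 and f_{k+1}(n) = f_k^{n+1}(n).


f_2(39) = f_1^40(39)
f_1(m) = 2m + 1.
Iterating: f_1^k(n) = 2^k*(n+1) - 1.
f_2(39) = 2^40*(39+1) - 1 = 1099511627776*40 - 1 = 43980465111039

43980465111039


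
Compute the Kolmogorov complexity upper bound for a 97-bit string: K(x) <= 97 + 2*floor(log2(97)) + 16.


floor(log2(97)) = 6
2 * 6 = 12
K(x) <= 97 + 12 + 16 = 125

125


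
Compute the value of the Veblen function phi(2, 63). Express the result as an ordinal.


phi(2, 63):
phi(2, beta) = zeta_beta (the beta-th zeta number, fixed point of epsilon).
phi(2, 63) = zeta_63

zeta_63


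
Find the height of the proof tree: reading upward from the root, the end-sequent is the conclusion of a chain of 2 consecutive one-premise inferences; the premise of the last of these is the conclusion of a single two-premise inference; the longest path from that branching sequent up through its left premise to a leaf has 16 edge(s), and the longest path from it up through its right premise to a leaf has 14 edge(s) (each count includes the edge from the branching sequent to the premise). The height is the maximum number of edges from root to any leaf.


Longest path through the left premise: 16 edges (measured from the branching sequent)
Longest path through the right premise: 14 edges
Height of the subtree rooted at the branching sequent: max(16, 14) = 16
The branching sequent sits 2 edges above the root (the chain of one-premise inferences), so height = 16 + 2 = 18

18


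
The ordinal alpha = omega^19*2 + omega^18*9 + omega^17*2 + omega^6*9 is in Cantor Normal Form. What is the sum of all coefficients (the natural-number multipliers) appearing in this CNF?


CNF: omega^19*2 + omega^18*9 + omega^17*2 + omega^6*9
Coefficients: 2 + 9 + 2 + 9 = 22

22


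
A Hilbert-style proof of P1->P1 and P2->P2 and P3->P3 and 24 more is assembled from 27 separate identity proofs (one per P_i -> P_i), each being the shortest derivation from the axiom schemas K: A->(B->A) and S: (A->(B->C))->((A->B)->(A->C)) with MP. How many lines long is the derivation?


The shortest proof of A->A from K and S in the Hilbert calculus has exactly 5 lines:
(1) K instance A->((A->A)->A), (2) S instance, (3) MP on 1,2, (4) K instance A->(A->A), (5) MP on 3,4.
For 27 independent identities: 27 * 5 = 135 lines total.

135


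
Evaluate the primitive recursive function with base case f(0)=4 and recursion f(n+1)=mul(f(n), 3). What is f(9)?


f(0) = 4
f(1) = mul(f(0), 3) = mul(4, 3) = 12
f(2) = mul(f(1), 3) = mul(12, 3) = 36
f(3) = mul(f(2), 3) = mul(36, 3) = 108
f(4) = mul(f(3), 3) = mul(108, 3) = 324
f(5) = mul(f(4), 3) = mul(324, 3) = 972
f(6) = mul(f(5), 3) = mul(972, 3) = 2916
f(7) = mul(f(6), 3) = mul(2916, 3) = 8748
f(8) = mul(f(7), 3) = mul(8748, 3) = 26244
f(9) = mul(f(8), 3) = mul(26244, 3) = 78732


78732


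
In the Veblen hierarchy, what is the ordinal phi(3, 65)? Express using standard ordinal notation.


phi(3, 65):
phi(3, beta) = eta_beta (the beta-th eta number, fixed point of zeta).
phi(3, 65) = eta_65

eta_65


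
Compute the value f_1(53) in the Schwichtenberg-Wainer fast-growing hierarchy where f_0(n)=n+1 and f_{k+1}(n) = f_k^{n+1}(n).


f_1(53) = f_0^54(53)
f_0 adds 1 each time, applied 54 times.
f_1(53) = 53 + 54 = 107

107


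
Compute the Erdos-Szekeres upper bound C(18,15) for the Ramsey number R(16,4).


R(16,4) <= C(16+4-2, 16-1) = C(18, 15)
C(18, 15) = 18! / (15! * 3!)
= 816

816


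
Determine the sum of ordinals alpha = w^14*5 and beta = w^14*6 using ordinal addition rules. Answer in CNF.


Ordinal addition w^14*5 + w^14*6:
Both terms have the same exponent 14.
w^e*c + w^e*d = w^e*(c+d).
Result = w^14*(5+6) = w^14*11

w^14*11


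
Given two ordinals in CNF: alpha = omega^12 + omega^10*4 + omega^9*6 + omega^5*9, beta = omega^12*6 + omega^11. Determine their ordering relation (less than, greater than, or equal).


Compare term by term from highest exponent:
alpha = omega^12 + omega^10*4 + omega^9*6 + omega^5*9
beta = omega^12*6 + omega^11
Term 1: alpha has omega^12*1, beta has omega^12*6
Term 2: alpha has omega^10*4, beta has omega^11*1
Term 3: alpha has omega^9*6, beta has omega^0*0
Term 4: alpha has omega^5*9, beta has omega^0*0
Result: alpha < beta

alpha < beta


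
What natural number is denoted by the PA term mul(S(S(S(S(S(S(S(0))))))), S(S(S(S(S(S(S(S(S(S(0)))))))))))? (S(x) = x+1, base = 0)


mul(S^7(0), S^10(0)):
S^7(0) = 7
S^10(0) = 10
7 * 10 = 70

70


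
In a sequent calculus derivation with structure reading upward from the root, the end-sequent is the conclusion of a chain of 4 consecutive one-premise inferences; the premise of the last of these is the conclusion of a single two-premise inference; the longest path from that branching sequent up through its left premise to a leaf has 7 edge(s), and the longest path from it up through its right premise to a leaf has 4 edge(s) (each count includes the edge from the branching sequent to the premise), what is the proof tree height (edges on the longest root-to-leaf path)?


Longest path through the left premise: 7 edges (measured from the branching sequent)
Longest path through the right premise: 4 edges
Height of the subtree rooted at the branching sequent: max(7, 4) = 7
The branching sequent sits 4 edges above the root (the chain of one-premise inferences), so height = 7 + 4 = 11

11


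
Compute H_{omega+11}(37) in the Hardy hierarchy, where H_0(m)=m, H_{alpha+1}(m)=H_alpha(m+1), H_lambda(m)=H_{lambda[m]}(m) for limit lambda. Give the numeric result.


H_{omega+11}(37):
Unwind the 11 successor steps: H_{omega+11}(37) = H_omega(37+11) = H_omega(48).
H_omega(m) = H_m(m) = m + m = 2m.
Result = 2 * 48 = 96

96


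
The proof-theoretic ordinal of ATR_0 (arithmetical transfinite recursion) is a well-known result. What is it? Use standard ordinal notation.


The proof-theoretic ordinal of ATR_0 (arithmetical transfinite recursion) is a standard result in ordinal analysis.
This ordinal is the supremum of order types of primitive recursive well-orderings
that the theory can prove to be well-ordered.
For ATR_0 (arithmetical transfinite recursion), the proof-theoretic ordinal is Gamma_0.

Gamma_0


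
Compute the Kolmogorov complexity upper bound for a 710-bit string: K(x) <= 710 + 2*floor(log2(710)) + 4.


floor(log2(710)) = 9
2 * 9 = 18
K(x) <= 710 + 18 + 4 = 732

732


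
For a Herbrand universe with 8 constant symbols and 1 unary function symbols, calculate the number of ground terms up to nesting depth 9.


Herbrand terms by depth:
Depth 0: 8 constants
Depth 1: 8 new terms (running total: 16)
Depth 2: 8 new terms (running total: 24)
Depth 3: 8 new terms (running total: 32)
Depth 4: 8 new terms (running total: 40)
Depth 5: 8 new terms (running total: 48)
Depth 6: 8 new terms (running total: 56)
Depth 7: 8 new terms (running total: 64)
Depth 8: 8 new terms (running total: 72)
Depth 9: 8 new terms (running total: 80)
Total distinct ground terms = 80

80


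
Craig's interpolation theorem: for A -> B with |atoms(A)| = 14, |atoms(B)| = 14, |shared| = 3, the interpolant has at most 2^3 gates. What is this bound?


Shared atoms = 3
Craig interpolant size bound = 2^3
= 8

8


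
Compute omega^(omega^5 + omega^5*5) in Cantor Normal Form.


omega^(omega^5 + omega^5*5):
Both terms of the exponent have the same exponent 5, so they merge: omega^5 + omega^5*5 = omega^5*(1+5) = omega^5*6.
omega raised to a CNF ordinal is a single CNF term: Result = omega^(omega^5*6)

omega^(omega^5*6)


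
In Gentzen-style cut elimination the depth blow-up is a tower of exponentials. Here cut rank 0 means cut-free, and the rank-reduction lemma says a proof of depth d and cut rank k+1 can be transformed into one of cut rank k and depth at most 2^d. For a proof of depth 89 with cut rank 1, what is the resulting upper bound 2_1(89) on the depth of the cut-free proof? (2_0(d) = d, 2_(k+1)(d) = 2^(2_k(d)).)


Each rank reduction sends depth d to at most 2^d; cut rank r needs r reductions.
2_0(89) = 89
2_1(89) = 2^89 = 618970019642690137449562112
Cut-free depth bound = 618970019642690137449562112

618970019642690137449562112


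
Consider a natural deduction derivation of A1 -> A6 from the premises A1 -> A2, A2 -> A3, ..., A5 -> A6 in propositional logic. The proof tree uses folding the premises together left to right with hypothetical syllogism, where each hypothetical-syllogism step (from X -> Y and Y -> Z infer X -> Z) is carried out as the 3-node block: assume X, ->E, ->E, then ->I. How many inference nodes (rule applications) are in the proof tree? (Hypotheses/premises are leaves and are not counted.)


There are 5 premises in the chain. The first HS step combines premises 1 and 2; each further premise needs one more HS step.
So 5 premises require 5 - 1 = 4 hypothetical-syllogism steps.
Each HS step uses 3 inference nodes (->E, ->E, ->I).
4 * 3 = 12 total inference nodes.

12


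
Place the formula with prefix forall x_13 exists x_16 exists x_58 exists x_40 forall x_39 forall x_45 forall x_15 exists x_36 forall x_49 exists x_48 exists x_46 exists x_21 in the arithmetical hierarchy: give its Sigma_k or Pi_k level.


Leading quantifier is forall, so the class is Pi.
Number of quantifier blocks = alternations + 1 = 5 + 1 = 6.
Classification: Pi_6

Pi_6


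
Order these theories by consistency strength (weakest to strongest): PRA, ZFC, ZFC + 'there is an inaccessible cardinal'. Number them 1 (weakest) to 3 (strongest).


Ordering by consistency strength:
1. PRA
2. ZFC
3. ZFC + 'there is an inaccessible cardinal'


PRA=1, ZFC=2, ZFC + 'there is an inaccessible cardinal'=3


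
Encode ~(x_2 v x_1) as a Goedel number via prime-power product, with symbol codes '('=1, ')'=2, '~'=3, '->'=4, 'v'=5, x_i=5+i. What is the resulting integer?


Formula: ~(x_2 v x_1)
Symbol codes: [3, 1, 7, 5, 6, 2]
Primes: [2, 3, 5, 7, 11, 13]
p_1^3 = 2^3 = 8
p_2^1 = 3^1 = 3
p_3^7 = 5^7 = 78125
p_4^5 = 7^5 = 16807
p_5^6 = 11^6 = 1771561
p_6^2 = 13^2 = 169
Product = 9434834527243125000

9434834527243125000


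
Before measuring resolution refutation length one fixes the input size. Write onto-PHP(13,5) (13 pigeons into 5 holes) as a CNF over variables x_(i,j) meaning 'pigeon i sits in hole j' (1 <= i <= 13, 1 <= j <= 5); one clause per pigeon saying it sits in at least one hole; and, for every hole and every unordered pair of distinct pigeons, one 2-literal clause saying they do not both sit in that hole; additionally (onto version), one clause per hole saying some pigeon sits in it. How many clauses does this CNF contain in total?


onto-PHP(13,5): 13 pigeons, 5 holes, 13*5 = 65 variables.
- pigeon clauses: one per pigeon -> 13 clauses
- hole clauses: 5 holes * C(13,2) = 5 * 78 -> 390 clauses
- onto clauses: one per hole -> 5 clauses
Total clauses = 13 + 390 + 5 = 408

408


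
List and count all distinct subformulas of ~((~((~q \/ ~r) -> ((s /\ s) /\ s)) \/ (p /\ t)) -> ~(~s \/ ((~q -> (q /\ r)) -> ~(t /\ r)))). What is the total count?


Formula: ~((~((~q \/ ~r) -> ((s /\ s) /\ s)) \/ (p /\ t)) -> ~(~s \/ ((~q -> (q /\ r)) -> ~(t /\ r))))
Subformulas found:
  1. r
  2. q
  3. s
  4. t
  5. p
  6. ~r
  7. ~s
  8. ~q
  9. (t /\ r)
  10. (q /\ r)
  11. (s /\ s)
  12. (p /\ t)
  13. ~(t /\ r)
  14. (~q \/ ~r)
  15. ((s /\ s) /\ s)
  16. (~q -> (q /\ r))
  17. ((~q \/ ~r) -> ((s /\ s) /\ s))
  18. ((~q -> (q /\ r)) -> ~(t /\ r))
  19. ~((~q \/ ~r) -> ((s /\ s) /\ s))
  20. (~s \/ ((~q -> (q /\ r)) -> ~(t /\ r)))
  21. ~(~s \/ ((~q -> (q /\ r)) -> ~(t /\ r)))
  22. (~((~q \/ ~r) -> ((s /\ s) /\ s)) \/ (p /\ t))
  23. ((~((~q \/ ~r) -> ((s /\ s) /\ s)) \/ (p /\ t)) -> ~(~s \/ ((~q -> (q /\ r)) -> ~(t /\ r))))
  24. ~((~((~q \/ ~r) -> ((s /\ s) /\ s)) \/ (p /\ t)) -> ~(~s \/ ((~q -> (q /\ r)) -> ~(t /\ r))))
Total distinct subformulas = 24

24


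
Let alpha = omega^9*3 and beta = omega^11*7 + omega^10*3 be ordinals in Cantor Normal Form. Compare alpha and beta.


Compare term by term from highest exponent:
alpha = omega^9*3
beta = omega^11*7 + omega^10*3
Term 1: alpha has omega^9*3, beta has omega^11*7
Term 2: alpha has omega^0*0, beta has omega^10*3
Result: alpha < beta

alpha < beta


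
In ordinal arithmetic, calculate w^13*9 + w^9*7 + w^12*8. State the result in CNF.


Ordinal addition (w^13*9 + w^9*7) + w^12*8:
alpha's leading term has exponent 13 > beta's exponent 12, so it survives.
alpha's tail term has exponent 9 < beta's exponent 12, so it is absorbed by beta.
In ordinal addition, any term followed by a strictly larger-exponent term is absorbed.
Result = w^13*9 + w^12*8

w^13*9 + w^12*8


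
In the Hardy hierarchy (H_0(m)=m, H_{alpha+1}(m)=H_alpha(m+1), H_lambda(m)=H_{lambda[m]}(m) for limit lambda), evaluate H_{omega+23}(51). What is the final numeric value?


H_{omega+23}(51):
Unwind the 23 successor steps: H_{omega+23}(51) = H_omega(51+23) = H_omega(74).
H_omega(m) = H_m(m) = m + m = 2m.
Result = 2 * 74 = 148

148
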